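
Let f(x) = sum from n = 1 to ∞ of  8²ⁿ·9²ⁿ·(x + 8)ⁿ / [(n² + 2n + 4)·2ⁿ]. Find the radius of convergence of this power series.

R = 1/2592

Ratio test: |a_{n+1}/a_n| = [(n² + 2n + 4)/((n+1)² + 2(n+1) + 4)] · 64·81/2 → 2592 as n → ∞.
Hence the series converges for |x + 8| < 1/(2592) = 1/2592, so the radius of convergence is 1/2592.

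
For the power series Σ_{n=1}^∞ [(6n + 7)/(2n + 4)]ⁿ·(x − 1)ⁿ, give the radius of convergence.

Applying the root test, |a_n|^(1/n) = (6n + 7)/(2n + 4) → 3.
Hence the series converges for |x − 1| < 1/(3) = 1/3, so the radius of convergence is 1/3.

R = 1/3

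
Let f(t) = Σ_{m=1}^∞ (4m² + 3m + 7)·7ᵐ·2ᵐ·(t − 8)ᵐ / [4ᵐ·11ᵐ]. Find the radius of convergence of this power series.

R = 22/7

Ratio test: |a_{m+1}/a_m| = [(4(m+1)² + 3(m+1) + 7)/(4m² + 3m + 7)] · 7·2/(4·11) → 7/22 as m → ∞.
The series converges when 7/22 · |t − 8| < 1, giving R = 22/7.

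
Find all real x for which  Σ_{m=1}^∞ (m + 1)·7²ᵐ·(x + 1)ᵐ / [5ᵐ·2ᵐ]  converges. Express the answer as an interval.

Ratio test: |a_{m+1}/a_m| = [((m+1) + 1)/(m + 1)] · 49/(5·2) → 49/10 as m → ∞.
Hence the series converges for |x + 1| < 1/(49/10) = 10/49, so the radius of convergence is 10/49.
At x = -39/49: the m-th term does not approach 0; divergence by the term test.
Check x = -59/49: the m-th term does not approach 0; divergence by the term test.

(-59/49, -39/49)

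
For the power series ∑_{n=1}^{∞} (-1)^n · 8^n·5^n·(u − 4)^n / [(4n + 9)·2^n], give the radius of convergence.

By the ratio test, |a_{n+1}/a_n| = [(4n + 9)/(4(n+1) + 9)] · 8·5/2 → 20.
Thus R = 1/(20) = 1/20.

R = 1/20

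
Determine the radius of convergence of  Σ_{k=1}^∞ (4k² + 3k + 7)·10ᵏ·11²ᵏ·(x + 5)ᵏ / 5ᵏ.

R = 1/242

By the ratio test, |a_{k+1}/a_k| = [(4(k+1)² + 3(k+1) + 7)/(4k² + 3k + 7)] · 10·121/5 → 242.
Thus R = 1/(242) = 1/242.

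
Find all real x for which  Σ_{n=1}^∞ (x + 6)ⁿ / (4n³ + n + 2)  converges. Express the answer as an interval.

[-7, -5]

Apply the ratio test: |a_{n+1}| / |a_n| = (4n³ + n + 2)/(4(n+1)³ + (n+1) + 2), which tends to 1 as n → ∞.
Convergence for |x + 6| < 1, so R = 1.
Check x = -5: the series is dominated by a constant times Σ 1/n³, which converges (p = 3 > 1).
Endpoint x = -7: the terms are on the order of 1/n³, so the series converges absolutely by comparison with the p-series (p = 3 > 1).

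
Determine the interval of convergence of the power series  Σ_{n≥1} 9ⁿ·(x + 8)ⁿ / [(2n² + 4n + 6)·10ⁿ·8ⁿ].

By the ratio test, |a_{n+1}/a_n| = [(2n² + 4n + 6)/(2(n+1)² + 4(n+1) + 6)] · 9/(10·8) → 9/80.
The series converges when 9/80 · |x + 8| < 1, giving R = 80/9.
At x = 8/9: the terms are on the order of 1/n², so the series converges absolutely by comparison with the p-series (p = 2 > 1).
Check x = -152/9: absolute convergence follows by limit comparison with Σ 1/n².

[-152/9, 8/9]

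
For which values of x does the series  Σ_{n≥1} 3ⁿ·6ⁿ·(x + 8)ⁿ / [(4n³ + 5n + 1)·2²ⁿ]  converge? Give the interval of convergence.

[-74/9, -70/9]

Ratio test: |a_{n+1}/a_n| = [(4n³ + 5n + 1)/(4(n+1)³ + 5(n+1) + 1)] · 3·6/4 → 9/2 as n → ∞.
Hence the series converges for |x + 8| < 1/(9/2) = 2/9, so the radius of convergence is 2/9.
Check x = -70/9: the terms are on the order of 1/n³, so the series converges absolutely by comparison with the p-series (p = 3 > 1).
At x = -74/9: the series is dominated by a constant times Σ 1/n³, which converges (p = 3 > 1).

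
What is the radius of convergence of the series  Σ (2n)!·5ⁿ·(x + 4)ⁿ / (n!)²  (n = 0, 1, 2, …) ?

The ratio of consecutive coefficients is (2n+1)·(2n+2)/(n+1)² · 5 → 20.
Thus R = 1/(20) = 1/20.

R = 1/20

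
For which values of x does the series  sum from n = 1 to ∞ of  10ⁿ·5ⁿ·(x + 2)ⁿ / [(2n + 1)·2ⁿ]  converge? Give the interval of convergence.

[-51/25, -49/25)

By the ratio test, |a_{n+1}/a_n| = [(2n + 1)/(2(n+1) + 1)] · 10·5/2 → 25.
Thus R = 1/(25) = 1/25.
At x = -49/25: comparison with the harmonic series Σ 1/n shows the series diverges.
Check x = -51/25: convergence follows from the alternating series test (terms decrease monotonically to 0).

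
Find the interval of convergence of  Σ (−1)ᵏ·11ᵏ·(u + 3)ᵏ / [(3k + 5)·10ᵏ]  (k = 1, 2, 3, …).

(-43/11, -23/11]

Apply the ratio test: |a_{k+1}| / |a_k| = [(3k + 5)/(3(k+1) + 5)] · 11/10, which tends to 11/10 as k → ∞.
The series converges when 11/10 · |u + 3| < 1, giving R = 10/11.
Endpoint u = -23/11: convergence follows from the alternating series test (terms decrease monotonically to 0).
Endpoint u = -43/11: the terms are asymptotic to a nonzero constant times 1/k, so the series diverges by limit comparison with Σ 1/k.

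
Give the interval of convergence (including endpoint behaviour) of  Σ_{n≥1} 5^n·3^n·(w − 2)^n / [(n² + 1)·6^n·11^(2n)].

[-232/5, 252/5]

The ratio of consecutive coefficients is [(n² + 1)/((n+1)² + 1)] · 5·3/(6·121) → 5/242.
Hence the series converges for |w − 2| < 1/(5/242) = 242/5, so the radius of convergence is 242/5.
Check w = 252/5: the series is dominated by a constant times Σ 1/n², which converges (p = 2 > 1).
Endpoint w = -232/5: the terms are on the order of 1/n², so the series converges absolutely by comparison with the p-series (p = 2 > 1).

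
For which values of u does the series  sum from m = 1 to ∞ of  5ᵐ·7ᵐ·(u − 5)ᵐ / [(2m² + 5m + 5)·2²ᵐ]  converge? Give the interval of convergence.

[171/35, 179/35]

By the ratio test, |a_{m+1}/a_m| = [(2m² + 5m + 5)/(2(m+1)² + 5(m+1) + 5)] · 5·7/4 → 35/4.
Convergence for |u − 5| · 35/4 < 1, i.e. |u − 5| < 4/35. So R = 4/35.
Endpoint u = 179/35: absolute convergence follows by limit comparison with Σ 1/m².
Endpoint u = 171/35: absolute convergence follows by limit comparison with Σ 1/m².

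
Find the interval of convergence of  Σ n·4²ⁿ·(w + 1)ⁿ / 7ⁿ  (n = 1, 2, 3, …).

(-23/16, -9/16)

The ratio of consecutive coefficients is [(n+1)/n] · 16/7 → 16/7.
Hence the series converges for |w + 1| < 1/(16/7) = 7/16, so the radius of convergence is 7/16.
At w = -9/16: the n-th term does not approach 0; divergence by the term test.
When w = -23/16, the terms have absolute value of order n, which does not tend to 0, so the series diverges by the divergence test.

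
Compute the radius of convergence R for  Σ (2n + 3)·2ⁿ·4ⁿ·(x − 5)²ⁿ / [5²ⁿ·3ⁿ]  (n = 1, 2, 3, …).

R = 5√6/4

By the ratio test, |a_{n+1}/a_n| = [(2(n+1) + 3)/(2n + 3)] · 2·4/(25·3) → 8/75.
Successive powers of (x − 5) differ by 2, so the series converges when |x − 5|² · 8/75 < 1, i.e. |x − 5| < √(75/8). So R = 5√6/4.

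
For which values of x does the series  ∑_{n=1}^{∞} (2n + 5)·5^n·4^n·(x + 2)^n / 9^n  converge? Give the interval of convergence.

(-49/20, -31/20)

Ratio test: |a_{n+1}/a_n| = [(2(n+1) + 5)/(2n + 5)] · 5·4/9 → 20/9 as n → ∞.
Thus R = 1/(20/9) = 9/20.
When x = -31/20, the terms have absolute value of order n, which does not tend to 0, so the series diverges by the divergence test.
At x = -49/20: the terms have absolute value of order n, which does not tend to 0, so the series diverges by the divergence test.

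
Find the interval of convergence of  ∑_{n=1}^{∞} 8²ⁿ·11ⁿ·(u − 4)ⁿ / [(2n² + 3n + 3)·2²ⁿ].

[703/176, 705/176]

By the ratio test, |a_{n+1}/a_n| = [(2n² + 3n + 3)/(2(n+1)² + 3(n+1) + 3)] · 64·11/4 → 176.
Convergence for |u − 4| · 176 < 1, i.e. |u − 4| < 1/176. So R = 1/176.
Endpoint u = 705/176: the terms are on the order of 1/n², so the series converges absolutely by comparison with the p-series (p = 2 > 1).
Check u = 703/176: the terms are on the order of 1/n², so the series converges absolutely by comparison with the p-series (p = 2 > 1).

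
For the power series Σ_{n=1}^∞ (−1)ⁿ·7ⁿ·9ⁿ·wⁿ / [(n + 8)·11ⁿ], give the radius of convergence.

R = 11/63

Ratio test: |a_{n+1}/a_n| = [(n + 8)/((n+1) + 8)] · 7·9/11 → 63/11 as n → ∞.
Convergence for |w| · 63/11 < 1, i.e. |w| < 11/63. So R = 11/63.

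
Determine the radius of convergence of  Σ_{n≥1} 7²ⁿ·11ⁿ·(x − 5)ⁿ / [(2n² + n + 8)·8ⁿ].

Ratio test: |a_{n+1}/a_n| = [(2n² + n + 8)/(2(n+1)² + (n+1) + 8)] · 49·11/8 → 539/8 as n → ∞.
Convergence for |x − 5| · 539/8 < 1, i.e. |x − 5| < 8/539. So R = 8/539.

R = 8/539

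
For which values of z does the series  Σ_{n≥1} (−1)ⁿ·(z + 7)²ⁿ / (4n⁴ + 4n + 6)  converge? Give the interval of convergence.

[-8, -6]

The ratio of consecutive coefficients is (4n⁴ + 4n + 6)/(4(n+1)⁴ + 4(n+1) + 6) → 1.
Successive powers of (z + 7) differ by 2, so the series converges when |z + 7|² · 1 < 1, i.e. |z + 7| < √(1) = 1. So R = 1.
At z = -6: absolute convergence follows by limit comparison with Σ 1/n⁴.
When z = -8, absolute convergence follows by limit comparison with Σ 1/n⁴.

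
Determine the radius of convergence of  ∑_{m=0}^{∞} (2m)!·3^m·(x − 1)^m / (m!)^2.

R = 1/12

The ratio of consecutive coefficients is (2m+1)·(2m+2)/(m+1)² · 3 → 12.
The series converges when 12 · |x − 1| < 1, giving R = 1/12.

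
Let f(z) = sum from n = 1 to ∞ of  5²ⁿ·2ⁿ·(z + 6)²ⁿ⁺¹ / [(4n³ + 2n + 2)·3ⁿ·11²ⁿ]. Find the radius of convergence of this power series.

R = 11√6/10

Ratio test: |a_{n+1}/a_n| = [(4n³ + 2n + 2)/(4(n+1)³ + 2(n+1) + 2)] · 25·2/(3·121) → 50/363 as n → ∞.
Successive powers of (z + 6) differ by 2, so the series converges when |z + 6|² · 50/363 < 1, i.e. |z + 6| < √(363/50). So R = 11√6/10.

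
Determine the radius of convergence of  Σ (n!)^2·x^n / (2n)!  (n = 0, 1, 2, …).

By the ratio test, |a_{n+1}/a_n| = (n+1)²/[(2n+1)·(2n+2)] → 1/4.
Thus R = 1/(1/4) = 4.

R = 4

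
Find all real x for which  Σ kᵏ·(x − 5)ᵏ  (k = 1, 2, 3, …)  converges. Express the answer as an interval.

Root test: |a_k|^(1/k) = k → ∞.
Since the k-th root of |a_k| is unbounded, the series converges only at x = 5; R = 0.

{5}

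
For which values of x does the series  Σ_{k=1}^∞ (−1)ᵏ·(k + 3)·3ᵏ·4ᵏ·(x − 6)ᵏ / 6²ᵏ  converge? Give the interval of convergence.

Ratio test: |a_{k+1}/a_k| = [((k+1) + 3)/(k + 3)] · 3·4/36 → 1/3 as k → ∞.
Thus R = 1/(1/3) = 3.
Check x = 9: the k-th term does not approach 0; divergence by the term test.
Check x = 3: the terms have absolute value of order k, which does not tend to 0, so the series diverges by the divergence test.

(3, 9)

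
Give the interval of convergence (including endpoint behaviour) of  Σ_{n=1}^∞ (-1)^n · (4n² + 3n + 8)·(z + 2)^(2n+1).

Apply the ratio test: |a_{n+1}| / |a_n| = (4(n+1)² + 3(n+1) + 8)/(4n² + 3n + 8), which tends to 1 as n → ∞.
Since the exponent of (z + 2) increases by 2 each term, convergence requires |z + 2|² < 1, hence R = 1.
When z = -1, the terms have absolute value of order n², which does not tend to 0, so the series diverges by the divergence test.
At z = -3: the terms do not tend to 0, so the series diverges.

(-3, -1)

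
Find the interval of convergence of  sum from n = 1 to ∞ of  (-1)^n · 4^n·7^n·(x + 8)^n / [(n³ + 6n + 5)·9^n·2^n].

By the ratio test, |a_{n+1}/a_n| = [(n³ + 6n + 5)/((n+1)³ + 6(n+1) + 5)] · 4·7/(9·2) → 14/9.
Thus R = 1/(14/9) = 9/14.
Check x = -103/14: the series is dominated by a constant times Σ 1/n³, which converges (p = 3 > 1).
When x = -121/14, absolute convergence follows by limit comparison with Σ 1/n³.

[-121/14, -103/14]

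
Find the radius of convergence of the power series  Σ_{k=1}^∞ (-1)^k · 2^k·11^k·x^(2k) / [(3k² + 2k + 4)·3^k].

The ratio of consecutive coefficients is [(3k² + 2k + 4)/(3(k+1)² + 2(k+1) + 4)] · 2·11/3 → 22/3.
Successive powers of x differ by 2, so the series converges when |x|² · 22/3 < 1, i.e. |x| < √(3/22). So R = √66/22.

R = √66/22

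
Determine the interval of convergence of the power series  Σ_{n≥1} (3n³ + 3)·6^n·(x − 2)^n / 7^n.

(5/6, 19/6)

By the ratio test, |a_{n+1}/a_n| = [(3(n+1)³ + 3)/(3n³ + 3)] · 6/7 → 6/7.
Thus R = 1/(6/7) = 7/6.
At x = 19/6: the n-th term does not approach 0; divergence by the term test.
When x = 5/6, the terms have absolute value of order n³, which does not tend to 0, so the series diverges by the divergence test.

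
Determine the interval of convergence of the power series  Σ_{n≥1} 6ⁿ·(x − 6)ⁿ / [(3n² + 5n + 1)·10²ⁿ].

By the ratio test, |a_{n+1}/a_n| = [(3n² + 5n + 1)/(3(n+1)² + 5(n+1) + 1)] · 6/100 → 3/50.
Thus R = 1/(3/50) = 50/3.
Check x = 68/3: absolute convergence follows by limit comparison with Σ 1/n².
Endpoint x = -32/3: the series is dominated by a constant times Σ 1/n², which converges (p = 2 > 1).

[-32/3, 68/3]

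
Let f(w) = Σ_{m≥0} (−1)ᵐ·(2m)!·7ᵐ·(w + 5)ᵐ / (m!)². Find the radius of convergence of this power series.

R = 1/28

Ratio test: |a_{m+1}/a_m| = (2m+1)·(2m+2)/(m+1)² · 7 → 28 as m → ∞.
The series converges when 28 · |w + 5| < 1, giving R = 1/28.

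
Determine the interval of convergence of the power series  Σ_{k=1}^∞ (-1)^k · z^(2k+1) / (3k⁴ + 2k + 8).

By the ratio test, |a_{k+1}/a_k| = (3k⁴ + 2k + 8)/(3(k+1)⁴ + 2(k+1) + 8) → 1.
Successive powers of z differ by 2, so the series converges when |z|² · 1 < 1, i.e. |z| < √(1) = 1. So R = 1.
At z = 1: the terms are on the order of 1/k⁴, so the series converges absolutely by comparison with the p-series (p = 4 > 1).
Endpoint z = -1: absolute convergence follows by limit comparison with Σ 1/k⁴.

[-1, 1]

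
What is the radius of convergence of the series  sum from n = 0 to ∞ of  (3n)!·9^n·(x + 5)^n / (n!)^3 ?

R = 1/243

By the ratio test, |a_{n+1}/a_n| = (3n+1)·(3n+2)·(3n+3)/(n+1)³ · 9 → 243.
The series converges when 243 · |x + 5| < 1, giving R = 1/243.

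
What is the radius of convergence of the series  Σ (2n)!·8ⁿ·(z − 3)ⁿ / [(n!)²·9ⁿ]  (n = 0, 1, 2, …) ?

R = 9/32

Ratio test: |a_{n+1}/a_n| = (2n+1)·(2n+2)/(n+1)² · 8/9 → 32/9 as n → ∞.
Hence the series converges for |z − 3| < 1/(32/9) = 9/32, so the radius of convergence is 9/32.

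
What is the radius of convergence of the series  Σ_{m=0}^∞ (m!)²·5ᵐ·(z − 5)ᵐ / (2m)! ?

R = 4/5

By the ratio test, |a_{m+1}/a_m| = (m+1)²/[(2m+1)·(2m+2)] · 5 → 5/4.
Thus R = 1/(5/4) = 4/5.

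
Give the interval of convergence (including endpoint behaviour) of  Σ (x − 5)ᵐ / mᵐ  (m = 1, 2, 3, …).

(−∞, ∞)

By the Cauchy root test, |a_m|^(1/m) = 1/m → 0.
Since the m-th root of |a_m| tends to 0, the series converges for all real x; R = ∞.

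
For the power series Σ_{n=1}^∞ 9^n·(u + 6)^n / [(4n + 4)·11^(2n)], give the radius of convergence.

R = 121/9

Ratio test: |a_{n+1}/a_n| = [(4n + 4)/(4(n+1) + 4)] · 9/121 → 9/121 as n → ∞.
Thus R = 1/(9/121) = 121/9.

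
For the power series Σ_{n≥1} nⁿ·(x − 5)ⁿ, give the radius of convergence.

Root test: |a_n|^(1/n) = n → ∞.
Since the n-th root of |a_n| is unbounded, the series converges only at x = 5; R = 0.

R = 0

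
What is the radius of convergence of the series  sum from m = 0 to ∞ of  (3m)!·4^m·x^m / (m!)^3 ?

Apply the ratio test: |a_{m+1}| / |a_m| = (3m+1)·(3m+2)·(3m+3)/(m+1)³ · 4, which tends to 108 as m → ∞.
Hence the series converges for |x| < 1/(108) = 1/108, so the radius of convergence is 1/108.

R = 1/108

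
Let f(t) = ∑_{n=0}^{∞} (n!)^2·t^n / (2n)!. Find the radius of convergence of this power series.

By the ratio test, |a_{n+1}/a_n| = (n+1)²/[(2n+1)·(2n+2)] → 1/4.
Thus R = 1/(1/4) = 4.

R = 4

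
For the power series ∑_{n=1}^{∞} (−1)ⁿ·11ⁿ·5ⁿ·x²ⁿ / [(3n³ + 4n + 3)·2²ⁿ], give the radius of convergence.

R = 2√55/55

The ratio of consecutive coefficients is [(3n³ + 4n + 3)/(3(n+1)³ + 4(n+1) + 3)] · 11·5/4 → 55/4.
Successive powers of x differ by 2, so the series converges when |x|² · 55/4 < 1, i.e. |x| < √(4/55). So R = 2√55/55.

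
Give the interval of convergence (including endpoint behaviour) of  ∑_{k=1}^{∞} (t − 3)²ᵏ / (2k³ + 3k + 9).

By the ratio test, |a_{k+1}/a_k| = (2k³ + 3k + 9)/(2(k+1)³ + 3(k+1) + 9) → 1.
Since the exponent of (t − 3) increases by 2 each term, convergence requires |t − 3|² < 1, hence R = 1.
At t = 4: the series is dominated by a constant times Σ 1/k³, which converges (p = 3 > 1).
Check t = 2: the terms are on the order of 1/k³, so the series converges absolutely by comparison with the p-series (p = 3 > 1).

[2, 4]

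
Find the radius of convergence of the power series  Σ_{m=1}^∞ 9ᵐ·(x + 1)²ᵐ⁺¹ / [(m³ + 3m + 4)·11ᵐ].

The ratio of consecutive coefficients is [(m³ + 3m + 4)/((m+1)³ + 3(m+1) + 4)] · 9/11 → 9/11.
Since the exponent of (x + 1) increases by 2 each term, convergence requires |x + 1|² < 11/9, hence R = √11/3.

R = √11/3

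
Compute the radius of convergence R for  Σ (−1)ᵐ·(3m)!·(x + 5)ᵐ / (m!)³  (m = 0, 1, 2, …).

By the ratio test, |a_{m+1}/a_m| = (3m+1)·(3m+2)·(3m+3)/(m+1)³ → 27.
Convergence for |x + 5| · 27 < 1, i.e. |x + 5| < 1/27. So R = 1/27.

R = 1/27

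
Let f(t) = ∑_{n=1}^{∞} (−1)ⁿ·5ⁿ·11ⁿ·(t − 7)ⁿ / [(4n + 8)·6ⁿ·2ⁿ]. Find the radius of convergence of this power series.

R = 12/55

Ratio test: |a_{n+1}/a_n| = [(4n + 8)/(4(n+1) + 8)] · 5·11/(6·2) → 55/12 as n → ∞.
Thus R = 1/(55/12) = 12/55.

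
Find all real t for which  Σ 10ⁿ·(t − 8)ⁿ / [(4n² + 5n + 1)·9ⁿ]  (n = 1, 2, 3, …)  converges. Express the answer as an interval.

[71/10, 89/10]

By the ratio test, |a_{n+1}/a_n| = [(4n² + 5n + 1)/(4(n+1)² + 5(n+1) + 1)] · 10/9 → 10/9.
Hence the series converges for |t − 8| < 1/(10/9) = 9/10, so the radius of convergence is 9/10.
Check t = 89/10: absolute convergence follows by limit comparison with Σ 1/n².
Endpoint t = 71/10: absolute convergence follows by limit comparison with Σ 1/n².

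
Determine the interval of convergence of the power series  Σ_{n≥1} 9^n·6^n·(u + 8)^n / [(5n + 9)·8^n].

The ratio of consecutive coefficients is [(5n + 9)/(5(n+1) + 9)] · 9·6/8 → 27/4.
Convergence for |u + 8| · 27/4 < 1, i.e. |u + 8| < 4/27. So R = 4/27.
When u = -212/27, comparison with the harmonic series Σ 1/n shows the series diverges.
Endpoint u = -220/27: an alternating series whose terms decrease to 0 in absolute value, so it converges by the Leibniz criterion.

[-220/27, -212/27)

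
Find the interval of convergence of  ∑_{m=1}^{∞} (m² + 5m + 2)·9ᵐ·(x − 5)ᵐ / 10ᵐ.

(35/9, 55/9)

By the ratio test, |a_{m+1}/a_m| = [((m+1)² + 5(m+1) + 2)/(m² + 5m + 2)] · 9/10 → 9/10.
Thus R = 1/(9/10) = 10/9.
Check x = 55/9: the terms have absolute value of order m², which does not tend to 0, so the series diverges by the divergence test.
Check x = 35/9: the terms have absolute value of order m², which does not tend to 0, so the series diverges by the divergence test.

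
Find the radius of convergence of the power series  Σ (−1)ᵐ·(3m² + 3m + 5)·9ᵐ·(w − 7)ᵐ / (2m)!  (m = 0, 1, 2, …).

R = ∞

The ratio of consecutive coefficients is (3(m+1)² + 3(m+1) + 5)/(3m² + 3m + 5) · 9 · 1/[(2m+1)·(2m+2)] → 0.
The limit is 0, so the series converges for all w; R = ∞.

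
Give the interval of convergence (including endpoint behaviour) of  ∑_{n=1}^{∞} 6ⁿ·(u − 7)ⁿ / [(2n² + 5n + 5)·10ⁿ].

Apply the ratio test: |a_{n+1}| / |a_n| = [(2n² + 5n + 5)/(2(n+1)² + 5(n+1) + 5)] · 6/10, which tends to 3/5 as n → ∞.
The series converges when 3/5 · |u − 7| < 1, giving R = 5/3.
When u = 26/3, absolute convergence follows by limit comparison with Σ 1/n².
When u = 16/3, absolute convergence follows by limit comparison with Σ 1/n².

[16/3, 26/3]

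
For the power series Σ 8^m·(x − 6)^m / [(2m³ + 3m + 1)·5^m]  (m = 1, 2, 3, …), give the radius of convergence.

R = 5/8

The ratio of consecutive coefficients is [(2m³ + 3m + 1)/(2(m+1)³ + 3(m+1) + 1)] · 8/5 → 8/5.
The series converges when 8/5 · |x − 6| < 1, giving R = 5/8.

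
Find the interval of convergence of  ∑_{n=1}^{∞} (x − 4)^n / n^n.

(−∞, ∞)

Applying the root test, |a_n|^(1/n) = 1/n → 0.
The limit is 0 for every x, so R = ∞.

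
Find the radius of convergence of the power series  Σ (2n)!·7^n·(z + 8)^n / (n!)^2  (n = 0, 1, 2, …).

Apply the ratio test: |a_{n+1}| / |a_n| = (2n+1)·(2n+2)/(n+1)² · 7, which tends to 28 as n → ∞.
Hence the series converges for |z + 8| < 1/(28) = 1/28, so the radius of convergence is 1/28.

R = 1/28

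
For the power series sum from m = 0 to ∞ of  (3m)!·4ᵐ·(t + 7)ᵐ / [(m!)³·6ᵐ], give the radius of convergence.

Apply the ratio test: |a_{m+1}| / |a_m| = (3m+1)·(3m+2)·(3m+3)/(m+1)³ · 4/6, which tends to 18 as m → ∞.
The series converges when 18 · |t + 7| < 1, giving R = 1/18.

R = 1/18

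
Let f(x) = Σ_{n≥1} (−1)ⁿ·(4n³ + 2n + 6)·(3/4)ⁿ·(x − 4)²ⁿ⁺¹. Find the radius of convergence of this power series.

R = 2√3/3

Ratio test: |a_{n+1}/a_n| = [(4(n+1)³ + 2(n+1) + 6)/(4n³ + 2n + 6)] · 3/4 → 3/4 as n → ∞.
Successive powers of (x − 4) differ by 2, so the series converges when |x − 4|² · 3/4 < 1, i.e. |x − 4| < √(4/3). So R = 2√3/3.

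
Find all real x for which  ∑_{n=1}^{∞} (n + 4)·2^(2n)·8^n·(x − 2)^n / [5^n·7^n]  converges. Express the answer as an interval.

(29/32, 99/32)

Ratio test: |a_{n+1}/a_n| = [((n+1) + 4)/(n + 4)] · 4·8/(5·7) → 32/35 as n → ∞.
Thus R = 1/(32/35) = 35/32.
When x = 99/32, the terms do not tend to 0, so the series diverges.
Endpoint x = 29/32: the terms have absolute value of order n, which does not tend to 0, so the series diverges by the divergence test.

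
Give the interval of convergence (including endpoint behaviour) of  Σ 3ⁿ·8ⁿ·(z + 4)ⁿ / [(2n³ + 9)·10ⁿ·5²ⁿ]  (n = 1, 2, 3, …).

Apply the ratio test: |a_{n+1}| / |a_n| = [(2n³ + 9)/(2(n+1)³ + 9)] · 3·8/(10·25), which tends to 12/125 as n → ∞.
Hence the series converges for |z + 4| < 1/(12/125) = 125/12, so the radius of convergence is 125/12.
When z = 77/12, the terms are on the order of 1/n³, so the series converges absolutely by comparison with the p-series (p = 3 > 1).
Check z = -173/12: the series is dominated by a constant times Σ 1/n³, which converges (p = 3 > 1).

[-173/12, 77/12]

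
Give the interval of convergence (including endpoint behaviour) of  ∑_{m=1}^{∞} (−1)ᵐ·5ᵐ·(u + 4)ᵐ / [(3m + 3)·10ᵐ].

Apply the ratio test: |a_{m+1}| / |a_m| = [(3m + 3)/(3(m+1) + 3)] · 5/10, which tends to 1/2 as m → ∞.
Hence the series converges for |u + 4| < 1/(1/2) = 2, so the radius of convergence is 2.
Check u = -2: the terms alternate in sign and decrease monotonically to 0 in absolute value (size ~ c/m), so the alternating series test gives convergence.
Endpoint u = -6: the terms behave like c/m; limit comparison with the harmonic series gives divergence.

(-6, -2]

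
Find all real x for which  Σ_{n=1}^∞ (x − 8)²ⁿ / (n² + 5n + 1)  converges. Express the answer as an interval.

[7, 9]

The ratio of consecutive coefficients is (n² + 5n + 1)/((n+1)² + 5(n+1) + 1) → 1.
Since the exponent of (x − 8) increases by 2 each term, convergence requires |x − 8|² < 1, hence R = 1.
When x = 9, absolute convergence follows by limit comparison with Σ 1/n².
At x = 7: the terms are on the order of 1/n², so the series converges absolutely by comparison with the p-series (p = 2 > 1).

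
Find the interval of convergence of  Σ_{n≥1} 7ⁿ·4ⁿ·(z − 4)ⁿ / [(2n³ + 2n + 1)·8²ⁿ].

The ratio of consecutive coefficients is [(2n³ + 2n + 1)/(2(n+1)³ + 2(n+1) + 1)] · 7·4/64 → 7/16.
Thus R = 1/(7/16) = 16/7.
Check z = 44/7: absolute convergence follows by limit comparison with Σ 1/n³.
At z = 12/7: the terms are on the order of 1/n³, so the series converges absolutely by comparison with the p-series (p = 3 > 1).

[12/7, 44/7]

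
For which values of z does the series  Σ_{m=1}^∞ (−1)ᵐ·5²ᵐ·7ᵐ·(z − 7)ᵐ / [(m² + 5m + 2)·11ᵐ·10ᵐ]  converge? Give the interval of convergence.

By the ratio test, |a_{m+1}/a_m| = [(m² + 5m + 2)/((m+1)² + 5(m+1) + 2)] · 25·7/(11·10) → 35/22.
Convergence for |z − 7| · 35/22 < 1, i.e. |z − 7| < 22/35. So R = 22/35.
Endpoint z = 267/35: the terms are on the order of 1/m², so the series converges absolutely by comparison with the p-series (p = 2 > 1).
When z = 223/35, absolute convergence follows by limit comparison with Σ 1/m².

[223/35, 267/35]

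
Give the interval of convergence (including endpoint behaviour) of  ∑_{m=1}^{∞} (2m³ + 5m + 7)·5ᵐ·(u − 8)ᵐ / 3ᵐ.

By the ratio test, |a_{m+1}/a_m| = [(2(m+1)³ + 5(m+1) + 7)/(2m³ + 5m + 7)] · 5/3 → 5/3.
Hence the series converges for |u − 8| < 1/(5/3) = 3/5, so the radius of convergence is 3/5.
Check u = 43/5: the m-th term does not approach 0; divergence by the term test.
Endpoint u = 37/5: the m-th term does not approach 0; divergence by the term test.

(37/5, 43/5)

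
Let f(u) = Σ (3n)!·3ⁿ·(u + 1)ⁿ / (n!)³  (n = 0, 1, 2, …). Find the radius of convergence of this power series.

Apply the ratio test: |a_{n+1}| / |a_n| = (3n+1)·(3n+2)·(3n+3)/(n+1)³ · 3, which tends to 81 as n → ∞.
Hence the series converges for |u + 1| < 1/(81) = 1/81, so the radius of convergence is 1/81.

R = 1/81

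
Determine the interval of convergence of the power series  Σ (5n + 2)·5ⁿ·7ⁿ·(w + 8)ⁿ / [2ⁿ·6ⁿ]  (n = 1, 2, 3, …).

(-292/35, -268/35)

Apply the ratio test: |a_{n+1}| / |a_n| = [(5(n+1) + 2)/(5n + 2)] · 5·7/(2·6), which tends to 35/12 as n → ∞.
Hence the series converges for |w + 8| < 1/(35/12) = 12/35, so the radius of convergence is 12/35.
Check w = -268/35: the terms have absolute value of order n, which does not tend to 0, so the series diverges by the divergence test.
Endpoint w = -292/35: the terms have absolute value of order n, which does not tend to 0, so the series diverges by the divergence test.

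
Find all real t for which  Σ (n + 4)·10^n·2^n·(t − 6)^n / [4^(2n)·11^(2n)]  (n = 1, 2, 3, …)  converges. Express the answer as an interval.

(-454/5, 514/5)

Apply the ratio test: |a_{n+1}| / |a_n| = [((n+1) + 4)/(n + 4)] · 10·2/(16·121), which tends to 5/484 as n → ∞.
Convergence for |t − 6| · 5/484 < 1, i.e. |t − 6| < 484/5. So R = 484/5.
When t = 514/5, the terms have absolute value of order n, which does not tend to 0, so the series diverges by the divergence test.
Endpoint t = -454/5: the n-th term does not approach 0; divergence by the term test.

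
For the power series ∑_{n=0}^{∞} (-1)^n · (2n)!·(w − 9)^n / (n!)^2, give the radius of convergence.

R = 1/4

By the ratio test, |a_{n+1}/a_n| = (2n+1)·(2n+2)/(n+1)² → 4.
Thus R = 1/(4) = 1/4.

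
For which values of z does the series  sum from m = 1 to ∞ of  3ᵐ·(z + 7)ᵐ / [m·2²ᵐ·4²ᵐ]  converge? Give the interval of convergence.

[-85/3, 43/3)

Apply the ratio test: |a_{m+1}| / |a_m| = [m/(m+1)] · 3/(4·16), which tends to 3/64 as m → ∞.
Thus R = 1/(3/64) = 64/3.
When z = 43/3, the terms are asymptotic to a nonzero constant times 1/m, so the series diverges by limit comparison with Σ 1/m.
Check z = -85/3: convergence follows from the alternating series test (terms decrease monotonically to 0).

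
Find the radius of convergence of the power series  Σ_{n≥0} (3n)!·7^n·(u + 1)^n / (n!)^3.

R = 1/189

Ratio test: |a_{n+1}/a_n| = (3n+1)·(3n+2)·(3n+3)/(n+1)³ · 7 → 189 as n → ∞.
The series converges when 189 · |u + 1| < 1, giving R = 1/189.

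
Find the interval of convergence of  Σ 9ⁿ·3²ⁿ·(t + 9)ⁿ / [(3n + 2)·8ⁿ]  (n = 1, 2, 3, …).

[-737/81, -721/81)

By the ratio test, |a_{n+1}/a_n| = [(3n + 2)/(3(n+1) + 2)] · 9·9/8 → 81/8.
Thus R = 1/(81/8) = 8/81.
Endpoint t = -721/81: comparison with the harmonic series Σ 1/n shows the series diverges.
At t = -737/81: an alternating series whose terms decrease to 0 in absolute value, so it converges by the Leibniz criterion.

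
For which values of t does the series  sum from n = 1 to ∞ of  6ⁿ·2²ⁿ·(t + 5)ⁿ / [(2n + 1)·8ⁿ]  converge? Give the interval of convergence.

Apply the ratio test: |a_{n+1}| / |a_n| = [(2n + 1)/(2(n+1) + 1)] · 6·4/8, which tends to 3 as n → ∞.
Thus R = 1/(3) = 1/3.
When t = -14/3, the terms behave like c/n; limit comparison with the harmonic series gives divergence.
When t = -16/3, the terms alternate in sign and decrease monotonically to 0 in absolute value (size ~ c/n), so the alternating series test gives convergence.

[-16/3, -14/3)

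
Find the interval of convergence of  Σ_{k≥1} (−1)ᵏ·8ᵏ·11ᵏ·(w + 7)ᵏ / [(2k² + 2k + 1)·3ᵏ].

[-619/88, -613/88]

The ratio of consecutive coefficients is [(2k² + 2k + 1)/(2(k+1)² + 2(k+1) + 1)] · 8·11/3 → 88/3.
Thus R = 1/(88/3) = 3/88.
Check w = -613/88: absolute convergence follows by limit comparison with Σ 1/k².
At w = -619/88: the terms are on the order of 1/k², so the series converges absolutely by comparison with the p-series (p = 2 > 1).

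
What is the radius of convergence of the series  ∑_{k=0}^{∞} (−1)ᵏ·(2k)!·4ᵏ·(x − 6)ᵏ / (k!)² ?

Ratio test: |a_{k+1}/a_k| = (2k+1)·(2k+2)/(k+1)² · 4 → 16 as k → ∞.
Convergence for |x − 6| · 16 < 1, i.e. |x − 6| < 1/16. So R = 1/16.

R = 1/16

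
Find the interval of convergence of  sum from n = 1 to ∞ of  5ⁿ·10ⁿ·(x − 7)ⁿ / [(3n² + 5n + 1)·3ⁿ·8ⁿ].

[163/25, 187/25]

Ratio test: |a_{n+1}/a_n| = [(3n² + 5n + 1)/(3(n+1)² + 5(n+1) + 1)] · 5·10/(3·8) → 25/12 as n → ∞.
Thus R = 1/(25/12) = 12/25.
When x = 187/25, the series is dominated by a constant times Σ 1/n², which converges (p = 2 > 1).
Endpoint x = 163/25: absolute convergence follows by limit comparison with Σ 1/n².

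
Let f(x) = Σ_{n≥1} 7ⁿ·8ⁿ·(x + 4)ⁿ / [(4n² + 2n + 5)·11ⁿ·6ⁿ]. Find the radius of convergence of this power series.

R = 33/28

The ratio of consecutive coefficients is [(4n² + 2n + 5)/(4(n+1)² + 2(n+1) + 5)] · 7·8/(11·6) → 28/33.
Convergence for |x + 4| · 28/33 < 1, i.e. |x + 4| < 33/28. So R = 33/28.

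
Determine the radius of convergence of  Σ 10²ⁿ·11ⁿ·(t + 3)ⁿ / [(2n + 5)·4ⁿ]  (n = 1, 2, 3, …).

By the ratio test, |a_{n+1}/a_n| = [(2n + 5)/(2(n+1) + 5)] · 100·11/4 → 275.
The series converges when 275 · |t + 3| < 1, giving R = 1/275.

R = 1/275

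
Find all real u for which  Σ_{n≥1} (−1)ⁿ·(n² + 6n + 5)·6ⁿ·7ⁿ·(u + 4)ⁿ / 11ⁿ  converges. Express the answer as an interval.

Ratio test: |a_{n+1}/a_n| = [((n+1)² + 6(n+1) + 5)/(n² + 6n + 5)] · 6·7/11 → 42/11 as n → ∞.
Convergence for |u + 4| · 42/11 < 1, i.e. |u + 4| < 11/42. So R = 11/42.
When u = -157/42, the n-th term does not approach 0; divergence by the term test.
Endpoint u = -179/42: the terms have absolute value of order n², which does not tend to 0, so the series diverges by the divergence test.

(-179/42, -157/42)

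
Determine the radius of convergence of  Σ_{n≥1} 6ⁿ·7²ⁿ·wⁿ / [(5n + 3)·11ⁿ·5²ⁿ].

R = 275/294

By the ratio test, |a_{n+1}/a_n| = [(5n + 3)/(5(n+1) + 3)] · 6·49/(11·25) → 294/275.
The series converges when 294/275 · |w| < 1, giving R = 275/294.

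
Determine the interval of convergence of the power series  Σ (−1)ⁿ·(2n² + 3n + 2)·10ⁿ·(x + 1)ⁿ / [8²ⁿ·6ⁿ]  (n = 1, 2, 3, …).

Apply the ratio test: |a_{n+1}| / |a_n| = [(2(n+1)² + 3(n+1) + 2)/(2n² + 3n + 2)] · 10/(64·6), which tends to 5/192 as n → ∞.
Convergence for |x + 1| · 5/192 < 1, i.e. |x + 1| < 192/5. So R = 192/5.
At x = 187/5: the n-th term does not approach 0; divergence by the term test.
When x = -197/5, the n-th term does not approach 0; divergence by the term test.

(-197/5, 187/5)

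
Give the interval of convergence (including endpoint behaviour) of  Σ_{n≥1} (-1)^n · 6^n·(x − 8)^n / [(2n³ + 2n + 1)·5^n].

The ratio of consecutive coefficients is [(2n³ + 2n + 1)/(2(n+1)³ + 2(n+1) + 1)] · 6/5 → 6/5.
Thus R = 1/(6/5) = 5/6.
When x = 53/6, the series is dominated by a constant times Σ 1/n³, which converges (p = 3 > 1).
When x = 43/6, the terms are on the order of 1/n³, so the series converges absolutely by comparison with the p-series (p = 3 > 1).

[43/6, 53/6]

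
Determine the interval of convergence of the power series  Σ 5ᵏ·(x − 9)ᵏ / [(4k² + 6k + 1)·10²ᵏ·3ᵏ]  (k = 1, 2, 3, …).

[-51, 69]

Ratio test: |a_{k+1}/a_k| = [(4k² + 6k + 1)/(4(k+1)² + 6(k+1) + 1)] · 5/(100·3) → 1/60 as k → ∞.
Thus R = 1/(1/60) = 60.
Endpoint x = 69: the terms are on the order of 1/k², so the series converges absolutely by comparison with the p-series (p = 2 > 1).
Check x = -51: absolute convergence follows by limit comparison with Σ 1/k².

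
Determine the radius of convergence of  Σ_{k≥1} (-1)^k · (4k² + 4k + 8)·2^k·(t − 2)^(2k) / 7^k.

R = √14/2

By the ratio test, |a_{k+1}/a_k| = [(4(k+1)² + 4(k+1) + 8)/(4k² + 4k + 8)] · 2/7 → 2/7.
Since the exponent of (t − 2) increases by 2 each term, convergence requires |t − 2|² < 7/2, hence R = √14/2.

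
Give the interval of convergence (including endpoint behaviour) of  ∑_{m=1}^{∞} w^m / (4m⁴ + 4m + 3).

Apply the ratio test: |a_{m+1}| / |a_m| = (4m⁴ + 4m + 3)/(4(m+1)⁴ + 4(m+1) + 3), which tends to 1 as m → ∞.
Convergence for |w| < 1, so R = 1.
At w = 1: the terms are on the order of 1/m⁴, so the series converges absolutely by comparison with the p-series (p = 4 > 1).
Check w = -1: the series is dominated by a constant times Σ 1/m⁴, which converges (p = 4 > 1).

[-1, 1]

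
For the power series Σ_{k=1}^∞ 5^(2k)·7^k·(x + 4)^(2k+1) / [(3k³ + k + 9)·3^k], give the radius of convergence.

Ratio test: |a_{k+1}/a_k| = [(3k³ + k + 9)/(3(k+1)³ + (k+1) + 9)] · 25·7/3 → 175/3 as k → ∞.
Successive powers of (x + 4) differ by 2, so the series converges when |x + 4|² · 175/3 < 1, i.e. |x + 4| < √(3/175). So R = √21/35.

R = √21/35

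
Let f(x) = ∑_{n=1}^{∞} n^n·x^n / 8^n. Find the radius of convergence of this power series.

Root test: |a_n|^(1/n) = n/8 → ∞.
Since the n-th root of |a_n| is unbounded, the series converges only at x = 0; R = 0.

R = 0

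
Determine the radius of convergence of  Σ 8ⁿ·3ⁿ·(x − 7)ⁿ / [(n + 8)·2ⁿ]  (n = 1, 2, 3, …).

R = 1/12

By the ratio test, |a_{n+1}/a_n| = [(n + 8)/((n+1) + 8)] · 8·3/2 → 12.
Hence the series converges for |x − 7| < 1/(12) = 1/12, so the radius of convergence is 1/12.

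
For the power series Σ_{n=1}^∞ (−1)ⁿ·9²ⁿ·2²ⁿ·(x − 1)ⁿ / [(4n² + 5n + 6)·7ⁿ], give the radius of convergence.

R = 7/324

By the ratio test, |a_{n+1}/a_n| = [(4n² + 5n + 6)/(4(n+1)² + 5(n+1) + 6)] · 81·4/7 → 324/7.
Hence the series converges for |x − 1| < 1/(324/7) = 7/324, so the radius of convergence is 7/324.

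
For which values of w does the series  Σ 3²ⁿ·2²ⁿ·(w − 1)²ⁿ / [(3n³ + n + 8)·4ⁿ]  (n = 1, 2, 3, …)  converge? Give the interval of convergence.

[2/3, 4/3]

The ratio of consecutive coefficients is [(3n³ + n + 8)/(3(n+1)³ + (n+1) + 8)] · 9·4/4 → 9.
Successive powers of (w − 1) differ by 2, so the series converges when |w − 1|² · 9 < 1, i.e. |w − 1| < √(1/9) = 1/3. So R = 1/3.
Endpoint w = 4/3: absolute convergence follows by limit comparison with Σ 1/n³.
When w = 2/3, the series is dominated by a constant times Σ 1/n³, which converges (p = 3 > 1).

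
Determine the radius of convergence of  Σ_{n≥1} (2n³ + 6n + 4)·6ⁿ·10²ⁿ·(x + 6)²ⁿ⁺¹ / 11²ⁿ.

The ratio of consecutive coefficients is [(2(n+1)³ + 6(n+1) + 4)/(2n³ + 6n + 4)] · 6·100/121 → 600/121.
Since the exponent of (x + 6) increases by 2 each term, convergence requires |x + 6|² < 121/600, hence R = 11√6/60.

R = 11√6/60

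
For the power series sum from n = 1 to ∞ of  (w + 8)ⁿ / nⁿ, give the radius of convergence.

R = ∞

Applying the root test, |a_n|^(1/n) = 1/n → 0.
Since the n-th root of |a_n| tends to 0, the series converges for all real w; R = ∞.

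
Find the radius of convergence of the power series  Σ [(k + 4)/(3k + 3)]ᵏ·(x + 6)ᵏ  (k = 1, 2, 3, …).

Root test: |a_k|^(1/k) = (k + 4)/(3k + 3) → 1/3.
Hence the series converges for |x + 6| < 1/(1/3) = 3, so the radius of convergence is 3.

R = 3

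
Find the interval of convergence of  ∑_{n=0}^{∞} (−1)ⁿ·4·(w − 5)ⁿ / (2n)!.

(−∞, ∞)

Apply the ratio test: |a_{n+1}| / |a_n| = 4/4 · 1/[(2n+1)·(2n+2)], which tends to 0 as n → ∞.
The limit is 0, so the series converges for all w; R = ∞.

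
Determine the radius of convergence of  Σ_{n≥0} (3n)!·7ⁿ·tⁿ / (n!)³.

By the ratio test, |a_{n+1}/a_n| = (3n+1)·(3n+2)·(3n+3)/(n+1)³ · 7 → 189.
The series converges when 189 · |t| < 1, giving R = 1/189.

R = 1/189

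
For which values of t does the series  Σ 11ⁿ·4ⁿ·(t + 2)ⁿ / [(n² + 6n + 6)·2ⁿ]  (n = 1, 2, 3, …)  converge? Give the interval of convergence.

[-45/22, -43/22]

Apply the ratio test: |a_{n+1}| / |a_n| = [(n² + 6n + 6)/((n+1)² + 6(n+1) + 6)] · 11·4/2, which tends to 22 as n → ∞.
Hence the series converges for |t + 2| < 1/(22) = 1/22, so the radius of convergence is 1/22.
Endpoint t = -43/22: the series is dominated by a constant times Σ 1/n², which converges (p = 2 > 1).
Endpoint t = -45/22: the terms are on the order of 1/n², so the series converges absolutely by comparison with the p-series (p = 2 > 1).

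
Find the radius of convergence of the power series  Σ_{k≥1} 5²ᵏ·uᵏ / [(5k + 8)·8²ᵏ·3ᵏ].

R = 192/25

The ratio of consecutive coefficients is [(5k + 8)/(5(k+1) + 8)] · 25/(64·3) → 25/192.
Hence the series converges for |u| < 1/(25/192) = 192/25, so the radius of convergence is 192/25.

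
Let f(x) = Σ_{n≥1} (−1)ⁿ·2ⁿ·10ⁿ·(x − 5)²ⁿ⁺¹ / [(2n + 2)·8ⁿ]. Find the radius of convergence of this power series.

By the ratio test, |a_{n+1}/a_n| = [(2n + 2)/(2(n+1) + 2)] · 2·10/8 → 5/2.
Since the exponent of (x − 5) increases by 2 each term, convergence requires |x − 5|² < 2/5, hence R = √10/5.

R = √10/5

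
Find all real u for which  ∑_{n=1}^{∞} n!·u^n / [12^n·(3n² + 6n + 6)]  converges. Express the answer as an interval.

{0}

Ratio test: |a_{n+1}/a_n| = (n+1) · 1/12 · (3n² + 6n + 6)/(3(n+1)² + 6(n+1) + 6) → ∞ as n → ∞.
The terms grow without bound for any u ≠ 0, so R = 0 (convergence only at u = 0).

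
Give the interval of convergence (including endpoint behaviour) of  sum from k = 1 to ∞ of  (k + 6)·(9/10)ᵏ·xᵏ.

By the ratio test, |a_{k+1}/a_k| = [((k+1) + 6)/(k + 6)] · 9/10 → 9/10.
Thus R = 1/(9/10) = 10/9.
At x = 10/9: the k-th term does not approach 0; divergence by the term test.
When x = -10/9, the terms do not tend to 0, so the series diverges.

(-10/9, 10/9)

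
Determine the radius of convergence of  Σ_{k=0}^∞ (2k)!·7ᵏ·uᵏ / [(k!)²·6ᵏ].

R = 3/14

By the ratio test, |a_{k+1}/a_k| = (2k+1)·(2k+2)/(k+1)² · 7/6 → 14/3.
Convergence for |u| · 14/3 < 1, i.e. |u| < 3/14. So R = 3/14.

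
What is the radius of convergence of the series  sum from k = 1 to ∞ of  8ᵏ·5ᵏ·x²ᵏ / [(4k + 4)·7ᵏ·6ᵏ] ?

Apply the ratio test: |a_{k+1}| / |a_k| = [(4k + 4)/(4(k+1) + 4)] · 8·5/(7·6), which tends to 20/21 as k → ∞.
Writing y = x², the series in y has radius 21/20, so |x| < √(21/20) and R = √105/10.

R = √105/10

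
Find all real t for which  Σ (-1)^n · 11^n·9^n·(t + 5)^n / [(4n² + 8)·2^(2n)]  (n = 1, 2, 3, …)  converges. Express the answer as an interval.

Apply the ratio test: |a_{n+1}| / |a_n| = [(4n² + 8)/(4(n+1)² + 8)] · 11·9/4, which tends to 99/4 as n → ∞.
Thus R = 1/(99/4) = 4/99.
When t = -491/99, absolute convergence follows by limit comparison with Σ 1/n².
When t = -499/99, absolute convergence follows by limit comparison with Σ 1/n².

[-499/99, -491/99]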